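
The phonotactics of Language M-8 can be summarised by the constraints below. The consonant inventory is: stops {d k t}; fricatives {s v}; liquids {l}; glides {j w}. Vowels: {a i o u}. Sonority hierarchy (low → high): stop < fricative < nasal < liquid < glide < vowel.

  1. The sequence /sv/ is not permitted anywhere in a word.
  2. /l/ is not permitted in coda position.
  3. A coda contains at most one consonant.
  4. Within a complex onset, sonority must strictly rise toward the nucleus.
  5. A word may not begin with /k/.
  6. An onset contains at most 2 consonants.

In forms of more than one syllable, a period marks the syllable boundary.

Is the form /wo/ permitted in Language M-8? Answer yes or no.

yes

/wo/ — σ1 onset /w/, coda /∅/ ok → permitted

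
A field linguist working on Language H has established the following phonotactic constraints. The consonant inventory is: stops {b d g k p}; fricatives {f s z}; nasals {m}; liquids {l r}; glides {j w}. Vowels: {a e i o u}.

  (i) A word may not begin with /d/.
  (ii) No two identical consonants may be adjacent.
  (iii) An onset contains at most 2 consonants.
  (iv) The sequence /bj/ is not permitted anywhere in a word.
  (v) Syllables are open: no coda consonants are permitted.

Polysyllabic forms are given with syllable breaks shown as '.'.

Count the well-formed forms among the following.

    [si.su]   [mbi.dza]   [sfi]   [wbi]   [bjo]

[si.su] — σ1 onset /s/, coda /∅/ ok; σ2 onset /s/, coda /∅/ ok → well-formed
[mbi.dza] — σ1 onset /mb/ (2C), coda /∅/ ok; σ2 onset /dz/ (2C), coda /∅/ ok → well-formed
[sfi] — σ1 onset /sf/ (2C), coda /∅/ ok → well-formed
[wbi] — σ1 onset /wb/ (2C), coda /∅/ ok → well-formed
[bjo] — violates constraint (iv): contains banned sequence /bj/ → ill-formed
Well-formed: [si.su], [mbi.dza], [sfi], [wbi] → 4.

4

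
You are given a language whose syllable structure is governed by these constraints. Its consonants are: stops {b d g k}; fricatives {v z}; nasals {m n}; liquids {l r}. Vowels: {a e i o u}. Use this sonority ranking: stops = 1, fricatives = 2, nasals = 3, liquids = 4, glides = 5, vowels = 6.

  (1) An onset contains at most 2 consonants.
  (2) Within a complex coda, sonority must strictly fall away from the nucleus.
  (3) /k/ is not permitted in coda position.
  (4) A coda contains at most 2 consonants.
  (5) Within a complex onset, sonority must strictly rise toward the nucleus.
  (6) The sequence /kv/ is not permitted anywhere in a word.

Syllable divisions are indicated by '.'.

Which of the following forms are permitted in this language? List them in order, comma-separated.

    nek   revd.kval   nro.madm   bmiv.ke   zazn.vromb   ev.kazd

nek — violates constraint 3: syllable 1 coda contains /k/ → not permitted
revd.kval — violates constraint 6: contains banned sequence /kv/ → not permitted
nro.madm — violates constraint 2: syllable 2 coda /dm/: /d/ (stop, 1) → /m/ (nasal, 3) does not fall → not permitted
bmiv.ke — σ1 onset /bm/ (1→3 rises), coda /v/ ok; σ2 onset /k/, coda /∅/ ok → permitted
zazn.vromb — violates constraint 2: syllable 1 coda /zn/: /z/ (fricative, 2) → /n/ (nasal, 3) does not fall → not permitted
ev.kazd — σ1 onset /∅/, coda /v/ ok; σ2 onset /k/, coda /zd/ (2→1 falls) ok → permitted

bmiv.ke, ev.kazd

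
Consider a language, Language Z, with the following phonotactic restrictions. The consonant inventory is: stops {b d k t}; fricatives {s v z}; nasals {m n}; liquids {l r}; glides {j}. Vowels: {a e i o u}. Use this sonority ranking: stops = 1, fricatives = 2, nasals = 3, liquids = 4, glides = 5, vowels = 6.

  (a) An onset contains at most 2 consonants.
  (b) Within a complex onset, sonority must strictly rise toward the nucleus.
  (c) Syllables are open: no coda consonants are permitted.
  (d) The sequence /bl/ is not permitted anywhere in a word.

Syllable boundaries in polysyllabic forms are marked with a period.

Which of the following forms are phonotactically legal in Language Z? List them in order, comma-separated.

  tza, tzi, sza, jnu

tza, tzi

tza — σ1 onset /tz/ (1→2 rises), coda /∅/ ok → phonotactically legal
tzi — σ1 onset /tz/ (1→2 rises), coda /∅/ ok → phonotactically legal
sza — violates constraint (b): syllable 1 onset /sz/: /s/ (fricative, 2) → /z/ (fricative, 2) does not rise → phonotactically illegal
jnu — violates constraint (b): syllable 1 onset /jn/: /j/ (glide, 5) → /n/ (nasal, 3) does not rise → phonotactically illegal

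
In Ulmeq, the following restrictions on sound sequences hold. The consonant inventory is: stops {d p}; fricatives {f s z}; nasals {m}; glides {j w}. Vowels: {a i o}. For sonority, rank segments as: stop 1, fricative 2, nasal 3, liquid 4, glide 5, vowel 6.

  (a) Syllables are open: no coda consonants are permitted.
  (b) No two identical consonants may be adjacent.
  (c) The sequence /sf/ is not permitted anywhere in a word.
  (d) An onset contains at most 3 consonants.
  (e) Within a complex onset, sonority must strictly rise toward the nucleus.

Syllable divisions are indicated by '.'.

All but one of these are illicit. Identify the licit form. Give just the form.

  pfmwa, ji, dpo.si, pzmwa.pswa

ji

pfmwa — violates constraint (d): syllable 1 onset /pfmw/ has 4 consonants (> 3) → illicit
ji — σ1 onset /j/, coda /∅/ ok → licit
dpo.si — violates constraint (e): syllable 1 onset /dp/: /d/ (stop, 1) → /p/ (stop, 1) does not rise → illicit
pzmwa.pswa — violates constraint (d): syllable 1 onset /pzmw/ has 4 consonants (> 3) → illicit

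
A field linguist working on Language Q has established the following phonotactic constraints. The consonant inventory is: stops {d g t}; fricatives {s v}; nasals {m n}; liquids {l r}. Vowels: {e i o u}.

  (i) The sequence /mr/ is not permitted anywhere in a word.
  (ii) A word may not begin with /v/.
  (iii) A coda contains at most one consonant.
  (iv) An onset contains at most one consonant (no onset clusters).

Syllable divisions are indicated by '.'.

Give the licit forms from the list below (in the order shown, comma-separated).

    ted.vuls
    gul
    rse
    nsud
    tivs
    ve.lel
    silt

ted.vuls — violates constraint (iii): syllable 2 coda /ls/ has 2 consonants (> 1) → illicit
gul — σ1 onset /g/, coda /l/ ok → licit
rse — violates constraint (iv): syllable 1 onset /rs/ has 2 consonants (> 1) → illicit
nsud — violates constraint (iv): syllable 1 onset /ns/ has 2 consonants (> 1) → illicit
tivs — violates constraint (iii): syllable 1 coda /vs/ has 2 consonants (> 1) → illicit
ve.lel — violates constraint (ii): word begins with /v/ → illicit
silt — violates constraint (iii): syllable 1 coda /lt/ has 2 consonants (> 1) → illicit

gul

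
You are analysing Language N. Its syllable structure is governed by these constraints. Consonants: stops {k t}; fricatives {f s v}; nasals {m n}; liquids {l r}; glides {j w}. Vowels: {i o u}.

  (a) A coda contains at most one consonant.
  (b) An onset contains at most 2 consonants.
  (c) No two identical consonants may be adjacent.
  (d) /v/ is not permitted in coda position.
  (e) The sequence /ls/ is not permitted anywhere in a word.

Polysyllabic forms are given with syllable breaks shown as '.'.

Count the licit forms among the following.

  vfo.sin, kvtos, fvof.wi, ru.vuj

vfo.sin — σ1 onset /vf/ (2C), coda /∅/ ok; σ2 onset /s/, coda /n/ ok → licit
kvtos — violates constraint (b): syllable 1 onset /kvt/ has 3 consonants (> 2) → illicit
fvof.wi — σ1 onset /fv/ (2C), coda /f/ ok; σ2 onset /w/, coda /∅/ ok → licit
ru.vuj — σ1 onset /r/, coda /∅/ ok; σ2 onset /v/, coda /j/ ok → licit
Licit: vfo.sin, fvof.wi, ru.vuj → 3.

3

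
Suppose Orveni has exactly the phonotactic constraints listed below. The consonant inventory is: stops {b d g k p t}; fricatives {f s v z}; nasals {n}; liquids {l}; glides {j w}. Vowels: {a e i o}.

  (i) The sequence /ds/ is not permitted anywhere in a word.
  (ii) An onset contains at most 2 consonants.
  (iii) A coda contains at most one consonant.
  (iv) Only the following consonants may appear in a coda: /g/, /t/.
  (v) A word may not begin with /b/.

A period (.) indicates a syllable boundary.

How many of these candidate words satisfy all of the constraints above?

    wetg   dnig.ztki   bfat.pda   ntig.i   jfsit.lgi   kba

wetg — violates constraint (iii): syllable 1 coda /tg/ has 2 consonants (> 1) → phonotactically illegal
dnig.ztki — violates constraint (ii): syllable 2 onset /ztk/ has 3 consonants (> 2) → phonotactically illegal
bfat.pda — violates constraint (v): word begins with /b/ → phonotactically illegal
ntig.i — σ1 onset /nt/ (2C), coda /g/ ok; σ2 onset /∅/, coda /∅/ ok → phonotactically legal
jfsit.lgi — violates constraint (ii): syllable 1 onset /jfs/ has 3 consonants (> 2) → phonotactically illegal
kba — σ1 onset /kb/ (2C), coda /∅/ ok → phonotactically legal
Phonotactically legal: ntig.i, kba → 2.

2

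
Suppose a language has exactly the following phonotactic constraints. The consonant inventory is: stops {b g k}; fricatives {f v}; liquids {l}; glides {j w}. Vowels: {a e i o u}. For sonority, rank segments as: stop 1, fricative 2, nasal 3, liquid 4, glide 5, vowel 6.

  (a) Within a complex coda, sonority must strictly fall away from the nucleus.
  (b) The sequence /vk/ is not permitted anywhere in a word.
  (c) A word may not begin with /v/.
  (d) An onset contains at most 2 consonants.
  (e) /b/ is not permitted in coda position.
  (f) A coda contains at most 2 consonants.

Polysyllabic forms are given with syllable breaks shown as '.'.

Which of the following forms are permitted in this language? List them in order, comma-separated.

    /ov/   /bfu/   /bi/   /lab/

/ov/ — σ1 onset /∅/, coda /v/ ok → permitted
/bfu/ — σ1 onset /bf/ (2C), coda /∅/ ok → permitted
/bi/ — σ1 onset /b/, coda /∅/ ok → permitted
/lab/ — violates constraint (e): syllable 1 coda contains /b/ → not permitted

/ov/, /bfu/, /bi/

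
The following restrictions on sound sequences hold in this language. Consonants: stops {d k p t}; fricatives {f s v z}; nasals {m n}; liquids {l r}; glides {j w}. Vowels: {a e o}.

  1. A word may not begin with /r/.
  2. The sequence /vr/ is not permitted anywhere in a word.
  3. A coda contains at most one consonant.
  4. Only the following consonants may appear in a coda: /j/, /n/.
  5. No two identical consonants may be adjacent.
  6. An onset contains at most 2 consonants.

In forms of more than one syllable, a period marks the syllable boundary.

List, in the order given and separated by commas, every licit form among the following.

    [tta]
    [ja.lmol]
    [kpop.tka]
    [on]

[tta] — violates constraint 5: adjacent identical consonants /tt/ → illicit
[ja.lmol] — violates constraint 4: syllable 2 coda contains /l/, which is not a licensed coda consonant → illicit
[kpop.tka] — violates constraint 4: syllable 1 coda contains /p/, which is not a licensed coda consonant → illicit
[on] — σ1 onset /∅/, coda /n/ ok → licit

[on]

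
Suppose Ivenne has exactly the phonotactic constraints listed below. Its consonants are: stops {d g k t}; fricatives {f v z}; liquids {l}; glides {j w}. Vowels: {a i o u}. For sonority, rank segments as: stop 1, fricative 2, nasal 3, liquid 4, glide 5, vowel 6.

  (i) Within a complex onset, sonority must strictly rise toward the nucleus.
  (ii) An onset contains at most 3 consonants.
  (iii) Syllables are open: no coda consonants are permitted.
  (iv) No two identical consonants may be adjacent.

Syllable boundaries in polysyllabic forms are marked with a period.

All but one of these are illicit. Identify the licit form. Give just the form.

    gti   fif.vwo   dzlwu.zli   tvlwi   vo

gti — violates constraint (i): syllable 1 onset /gt/: /g/ (stop, 1) → /t/ (stop, 1) does not rise → illicit
fif.vwo — violates constraint (iii): syllable 1 coda /f/ has 1 consonant (> 0) → illicit
dzlwu.zli — violates constraint (ii): syllable 1 onset /dzlw/ has 4 consonants (> 3) → illicit
tvlwi — violates constraint (ii): syllable 1 onset /tvlw/ has 4 consonants (> 3) → illicit
vo — σ1 onset /v/, coda /∅/ ok → licit

vo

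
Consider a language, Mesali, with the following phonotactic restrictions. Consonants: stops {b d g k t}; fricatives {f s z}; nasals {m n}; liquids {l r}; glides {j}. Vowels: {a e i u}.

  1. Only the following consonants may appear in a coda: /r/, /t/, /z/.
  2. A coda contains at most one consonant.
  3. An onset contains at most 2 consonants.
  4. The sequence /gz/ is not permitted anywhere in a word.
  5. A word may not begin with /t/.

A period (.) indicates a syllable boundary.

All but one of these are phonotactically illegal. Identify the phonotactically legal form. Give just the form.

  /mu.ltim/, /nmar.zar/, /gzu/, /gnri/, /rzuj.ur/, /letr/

/mu.ltim/ — violates constraint 1: syllable 2 coda contains /m/, which is not a licensed coda consonant → phonotactically illegal
/nmar.zar/ — σ1 onset /nm/ (2C), coda /r/ ok; σ2 onset /z/, coda /r/ ok → phonotactically legal
/gzu/ — violates constraint 4: contains banned sequence /gz/ → phonotactically illegal
/gnri/ — violates constraint 3: syllable 1 onset /gnr/ has 3 consonants (> 2) → phonotactically illegal
/rzuj.ur/ — violates constraint 1: syllable 1 coda contains /j/, which is not a licensed coda consonant → phonotactically illegal
/letr/ — violates constraint 2: syllable 1 coda /tr/ has 2 consonants (> 1) → phonotactically illegal

/nmar.zar/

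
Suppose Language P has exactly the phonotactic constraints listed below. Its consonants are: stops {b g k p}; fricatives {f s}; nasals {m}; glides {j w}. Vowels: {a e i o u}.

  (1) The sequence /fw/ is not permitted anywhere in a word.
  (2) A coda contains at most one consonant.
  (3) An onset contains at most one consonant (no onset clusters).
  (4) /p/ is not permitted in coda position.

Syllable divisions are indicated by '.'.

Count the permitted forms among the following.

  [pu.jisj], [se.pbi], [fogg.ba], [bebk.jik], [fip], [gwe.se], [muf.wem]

0

[pu.jisj] — violates constraint 2: syllable 2 coda /sj/ has 2 consonants (> 1) → not permitted
[se.pbi] — violates constraint 3: syllable 2 onset /pb/ has 2 consonants (> 1) → not permitted
[fogg.ba] — violates constraint 2: syllable 1 coda /gg/ has 2 consonants (> 1) → not permitted
[bebk.jik] — violates constraint 2: syllable 1 coda /bk/ has 2 consonants (> 1) → not permitted
[fip] — violates constraint 4: syllable 1 coda contains /p/ → not permitted
[gwe.se] — violates constraint 3: syllable 1 onset /gw/ has 2 consonants (> 1) → not permitted
[muf.wem] — violates constraint 1: contains banned sequence /fw/ → not permitted
No form is permitted → 0.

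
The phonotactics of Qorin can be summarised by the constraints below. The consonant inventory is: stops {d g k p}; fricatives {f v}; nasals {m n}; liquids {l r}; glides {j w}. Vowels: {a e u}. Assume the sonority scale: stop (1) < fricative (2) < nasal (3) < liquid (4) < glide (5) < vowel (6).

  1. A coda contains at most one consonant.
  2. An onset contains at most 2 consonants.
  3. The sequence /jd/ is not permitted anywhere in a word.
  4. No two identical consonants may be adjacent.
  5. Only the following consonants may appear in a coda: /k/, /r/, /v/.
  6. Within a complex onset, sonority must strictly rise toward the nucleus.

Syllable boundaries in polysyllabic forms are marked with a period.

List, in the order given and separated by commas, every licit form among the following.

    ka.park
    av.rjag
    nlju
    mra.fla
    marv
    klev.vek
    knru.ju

ka.park — violates constraint 1: syllable 2 coda /rk/ has 2 consonants (> 1) → illicit
av.rjag — violates constraint 5: syllable 2 coda contains /g/, which is not a licensed coda consonant → illicit
nlju — violates constraint 2: syllable 1 onset /nlj/ has 3 consonants (> 2) → illicit
mra.fla — σ1 onset /mr/ (3→4 rises), coda /∅/ ok; σ2 onset /fl/ (2→4 rises), coda /∅/ ok → licit
marv — violates constraint 1: syllable 1 coda /rv/ has 2 consonants (> 1) → illicit
klev.vek — violates constraint 4: adjacent identical consonants /vv/ → illicit
knru.ju — violates constraint 2: syllable 1 onset /knr/ has 3 consonants (> 2) → illicit

mra.fla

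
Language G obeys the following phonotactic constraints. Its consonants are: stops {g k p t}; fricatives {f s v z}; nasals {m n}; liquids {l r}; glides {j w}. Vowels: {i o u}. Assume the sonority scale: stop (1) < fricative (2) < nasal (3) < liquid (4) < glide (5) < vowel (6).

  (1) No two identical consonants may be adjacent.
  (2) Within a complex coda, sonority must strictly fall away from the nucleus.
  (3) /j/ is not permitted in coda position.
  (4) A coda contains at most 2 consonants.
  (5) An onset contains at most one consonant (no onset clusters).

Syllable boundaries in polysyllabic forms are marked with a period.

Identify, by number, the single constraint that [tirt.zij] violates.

[tirt.zij]: syllable 2 coda contains /j/.
This is a violation of constraint 3: "/j/ is not permitted in coda position."
The remaining constraints (1, 2, 4, 5) are satisfied.

3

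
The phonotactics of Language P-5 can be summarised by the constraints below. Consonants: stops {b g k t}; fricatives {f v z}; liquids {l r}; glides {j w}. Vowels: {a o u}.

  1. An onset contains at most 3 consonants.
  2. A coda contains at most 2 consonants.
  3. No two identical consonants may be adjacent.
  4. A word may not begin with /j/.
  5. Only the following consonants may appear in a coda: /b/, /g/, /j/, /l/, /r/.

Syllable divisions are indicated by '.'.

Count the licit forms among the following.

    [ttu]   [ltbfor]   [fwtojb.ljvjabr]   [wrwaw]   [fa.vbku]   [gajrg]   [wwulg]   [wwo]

[ttu] — violates constraint 3: adjacent identical consonants /tt/ → illicit
[ltbfor] — violates constraint 1: syllable 1 onset /ltbf/ has 4 consonants (> 3) → illicit
[fwtojb.ljvjabr] — violates constraint 1: syllable 2 onset /ljvj/ has 4 consonants (> 3) → illicit
[wrwaw] — violates constraint 5: syllable 1 coda contains /w/, which is not a licensed coda consonant → illicit
[fa.vbku] — σ1 onset /f/, coda /∅/ ok; σ2 onset /vbk/ (3C), coda /∅/ ok → licit
[gajrg] — violates constraint 2: syllable 1 coda /jrg/ has 3 consonants (> 2) → illicit
[wwulg] — violates constraint 3: adjacent identical consonants /ww/ → illicit
[wwo] — violates constraint 3: adjacent identical consonants /ww/ → illicit
Licit: [fa.vbku] → 1.

1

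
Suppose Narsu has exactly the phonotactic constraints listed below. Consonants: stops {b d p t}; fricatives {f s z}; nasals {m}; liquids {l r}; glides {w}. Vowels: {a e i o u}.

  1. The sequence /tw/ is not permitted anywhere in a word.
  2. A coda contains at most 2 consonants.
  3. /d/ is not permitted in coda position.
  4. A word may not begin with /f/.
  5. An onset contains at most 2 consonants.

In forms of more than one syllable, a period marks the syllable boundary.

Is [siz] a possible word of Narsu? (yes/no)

[siz] — σ1 onset /s/, coda /z/ ok → well-formed

yes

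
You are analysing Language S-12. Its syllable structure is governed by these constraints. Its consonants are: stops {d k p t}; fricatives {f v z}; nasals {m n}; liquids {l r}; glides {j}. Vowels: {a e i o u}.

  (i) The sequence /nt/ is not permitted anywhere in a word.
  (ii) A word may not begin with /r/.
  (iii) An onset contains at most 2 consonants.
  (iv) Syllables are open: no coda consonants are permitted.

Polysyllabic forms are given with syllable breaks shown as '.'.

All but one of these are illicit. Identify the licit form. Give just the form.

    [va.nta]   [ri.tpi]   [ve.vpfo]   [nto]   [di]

[va.nta] — violates constraint (i): contains banned sequence /nt/ → illicit
[ri.tpi] — violates constraint (ii): word begins with /r/ → illicit
[ve.vpfo] — violates constraint (iii): syllable 2 onset /vpf/ has 3 consonants (> 2) → illicit
[nto] — violates constraint (i): contains banned sequence /nt/ → illicit
[di] — σ1 onset /d/, coda /∅/ ok → licit

[di]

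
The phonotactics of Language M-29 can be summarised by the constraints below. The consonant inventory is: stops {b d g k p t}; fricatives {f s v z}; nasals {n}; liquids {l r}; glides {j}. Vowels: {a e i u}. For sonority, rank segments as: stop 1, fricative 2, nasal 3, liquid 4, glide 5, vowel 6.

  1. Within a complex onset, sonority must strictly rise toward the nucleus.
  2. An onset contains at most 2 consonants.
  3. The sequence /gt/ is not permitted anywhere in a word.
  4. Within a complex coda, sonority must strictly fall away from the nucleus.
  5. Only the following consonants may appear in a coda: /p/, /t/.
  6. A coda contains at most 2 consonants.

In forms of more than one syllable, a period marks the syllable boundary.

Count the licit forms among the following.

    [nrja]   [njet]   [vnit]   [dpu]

2

[nrja] — violates constraint 2: syllable 1 onset /nrj/ has 3 consonants (> 2) → illicit
[njet] — σ1 onset /nj/ (3→5 rises), coda /t/ ok → licit
[vnit] — σ1 onset /vn/ (2→3 rises), coda /t/ ok → licit
[dpu] — violates constraint 1: syllable 1 onset /dp/: /d/ (stop, 1) → /p/ (stop, 1) does not rise → illicit
Licit: [njet], [vnit] → 2.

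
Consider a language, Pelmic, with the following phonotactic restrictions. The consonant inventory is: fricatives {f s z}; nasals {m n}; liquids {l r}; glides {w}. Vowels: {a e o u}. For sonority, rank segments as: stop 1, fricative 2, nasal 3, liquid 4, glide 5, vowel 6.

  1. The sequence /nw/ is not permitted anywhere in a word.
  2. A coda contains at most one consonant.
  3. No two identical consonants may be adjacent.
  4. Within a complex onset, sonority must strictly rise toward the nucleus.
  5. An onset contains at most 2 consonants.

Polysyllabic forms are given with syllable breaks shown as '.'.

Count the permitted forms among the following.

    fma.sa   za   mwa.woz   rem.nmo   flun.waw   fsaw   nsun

3

fma.sa — σ1 onset /fm/ (2→3 rises), coda /∅/ ok; σ2 onset /s/, coda /∅/ ok → permitted
za — σ1 onset /z/, coda /∅/ ok → permitted
mwa.woz — σ1 onset /mw/ (3→5 rises), coda /∅/ ok; σ2 onset /w/, coda /z/ ok → permitted
rem.nmo — violates constraint 4: syllable 2 onset /nm/: /n/ (nasal, 3) → /m/ (nasal, 3) does not rise → not permitted
flun.waw — violates constraint 1: contains banned sequence /nw/ → not permitted
fsaw — violates constraint 4: syllable 1 onset /fs/: /f/ (fricative, 2) → /s/ (fricative, 2) does not rise → not permitted
nsun — violates constraint 4: syllable 1 onset /ns/: /n/ (nasal, 3) → /s/ (fricative, 2) does not rise → not permitted
Permitted: fma.sa, za, mwa.woz → 3.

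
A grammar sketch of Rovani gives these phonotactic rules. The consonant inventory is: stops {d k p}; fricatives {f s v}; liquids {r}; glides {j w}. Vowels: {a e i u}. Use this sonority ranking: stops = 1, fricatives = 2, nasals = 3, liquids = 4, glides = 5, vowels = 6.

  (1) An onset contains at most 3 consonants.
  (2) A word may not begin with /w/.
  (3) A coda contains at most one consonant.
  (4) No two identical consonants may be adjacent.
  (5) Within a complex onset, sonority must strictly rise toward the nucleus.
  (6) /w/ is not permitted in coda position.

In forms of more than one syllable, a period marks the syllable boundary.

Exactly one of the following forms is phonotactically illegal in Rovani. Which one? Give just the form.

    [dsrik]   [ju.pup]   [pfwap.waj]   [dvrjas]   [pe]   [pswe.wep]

[dsrik] — σ1 onset /dsr/ (1→2→4 rises), coda /k/ ok → phonotactically legal
[ju.pup] — σ1 onset /j/, coda /∅/ ok; σ2 onset /p/, coda /p/ ok → phonotactically legal
[pfwap.waj] — σ1 onset /pfw/ (1→2→5 rises), coda /p/ ok; σ2 onset /w/, coda /j/ ok → phonotactically legal
[dvrjas] — violates constraint 1: syllable 1 onset /dvrj/ has 4 consonants (> 3) → phonotactically illegal
[pe] — σ1 onset /p/, coda /∅/ ok → phonotactically legal
[pswe.wep] — σ1 onset /psw/ (1→2→5 rises), coda /∅/ ok; σ2 onset /w/, coda /p/ ok → phonotactically legal

[dvrjas]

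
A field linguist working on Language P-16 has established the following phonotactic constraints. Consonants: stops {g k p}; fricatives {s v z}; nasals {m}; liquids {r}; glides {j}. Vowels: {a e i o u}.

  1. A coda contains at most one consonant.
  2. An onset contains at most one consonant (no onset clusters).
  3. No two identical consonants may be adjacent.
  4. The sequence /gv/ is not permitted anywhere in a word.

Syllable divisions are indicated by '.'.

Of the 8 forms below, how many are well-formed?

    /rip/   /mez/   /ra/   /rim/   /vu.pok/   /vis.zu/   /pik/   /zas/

/rip/ — σ1 onset /r/, coda /p/ ok → well-formed
/mez/ — σ1 onset /m/, coda /z/ ok → well-formed
/ra/ — σ1 onset /r/, coda /∅/ ok → well-formed
/rim/ — σ1 onset /r/, coda /m/ ok → well-formed
/vu.pok/ — σ1 onset /v/, coda /∅/ ok; σ2 onset /p/, coda /k/ ok → well-formed
/vis.zu/ — σ1 onset /v/, coda /s/ ok; σ2 onset /z/, coda /∅/ ok → well-formed
/pik/ — σ1 onset /p/, coda /k/ ok → well-formed
/zas/ — σ1 onset /z/, coda /s/ ok → well-formed
Well-formed: /rip/, /mez/, /ra/, /rim/, /vu.pok/, /vis.zu/, /pik/, /zas/ → 8.

8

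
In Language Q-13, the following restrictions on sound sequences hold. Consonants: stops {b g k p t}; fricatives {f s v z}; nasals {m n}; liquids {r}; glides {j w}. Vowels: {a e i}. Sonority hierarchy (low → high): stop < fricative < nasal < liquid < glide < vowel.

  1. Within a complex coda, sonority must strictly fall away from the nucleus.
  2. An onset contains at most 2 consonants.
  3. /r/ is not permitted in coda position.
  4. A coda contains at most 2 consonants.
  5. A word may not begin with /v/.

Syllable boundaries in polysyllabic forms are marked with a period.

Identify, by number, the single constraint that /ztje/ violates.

2

/ztje/: syllable 1 onset /ztj/ has 3 consonants (> 2).
This is a violation of constraint 2: "An onset contains at most 2 consonants."
The remaining constraints (1, 3, 4, 5) are satisfied.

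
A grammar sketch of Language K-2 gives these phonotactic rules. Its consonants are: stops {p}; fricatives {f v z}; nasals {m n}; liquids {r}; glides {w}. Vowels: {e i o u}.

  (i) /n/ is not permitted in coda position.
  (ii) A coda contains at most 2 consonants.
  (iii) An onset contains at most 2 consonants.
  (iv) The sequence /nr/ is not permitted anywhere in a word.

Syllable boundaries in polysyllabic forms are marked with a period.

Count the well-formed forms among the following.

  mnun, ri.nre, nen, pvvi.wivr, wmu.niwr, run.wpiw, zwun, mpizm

mnun — violates constraint (i): syllable 1 coda contains /n/ → ill-formed
ri.nre — violates constraint (iv): contains banned sequence /nr/ → ill-formed
nen — violates constraint (i): syllable 1 coda contains /n/ → ill-formed
pvvi.wivr — violates constraint (iii): syllable 1 onset /pvv/ has 3 consonants (> 2) → ill-formed
wmu.niwr — σ1 onset /wm/ (2C), coda /∅/ ok; σ2 onset /n/, coda /wr/ (2C) ok → well-formed
run.wpiw — violates constraint (i): syllable 1 coda contains /n/ → ill-formed
zwun — violates constraint (i): syllable 1 coda contains /n/ → ill-formed
mpizm — σ1 onset /mp/ (2C), coda /zm/ (2C) ok → well-formed
Well-formed: wmu.niwr, mpizm → 2.

2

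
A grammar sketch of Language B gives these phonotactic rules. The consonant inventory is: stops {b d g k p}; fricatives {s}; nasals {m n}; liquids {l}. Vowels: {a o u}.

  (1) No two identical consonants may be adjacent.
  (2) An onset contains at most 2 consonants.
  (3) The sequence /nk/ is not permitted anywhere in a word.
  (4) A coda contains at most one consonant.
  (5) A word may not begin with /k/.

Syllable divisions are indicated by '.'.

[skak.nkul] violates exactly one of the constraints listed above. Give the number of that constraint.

3

[skak.nkul]: contains banned sequence /nk/.
This is a violation of constraint 3: "The sequence /nk/ is not permitted anywhere in a word."
The remaining constraints (1, 2, 4, 5) are satisfied.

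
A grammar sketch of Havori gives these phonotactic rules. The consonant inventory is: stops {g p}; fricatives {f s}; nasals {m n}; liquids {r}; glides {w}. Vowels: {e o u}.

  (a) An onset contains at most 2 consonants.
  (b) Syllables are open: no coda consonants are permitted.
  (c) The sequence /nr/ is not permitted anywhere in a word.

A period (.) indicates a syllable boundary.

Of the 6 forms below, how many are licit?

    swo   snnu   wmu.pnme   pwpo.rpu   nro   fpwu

swo — σ1 onset /sw/ (2C), coda /∅/ ok → licit
snnu — violates constraint (a): syllable 1 onset /snn/ has 3 consonants (> 2) → illicit
wmu.pnme — violates constraint (a): syllable 2 onset /pnm/ has 3 consonants (> 2) → illicit
pwpo.rpu — violates constraint (a): syllable 1 onset /pwp/ has 3 consonants (> 2) → illicit
nro — violates constraint (c): contains banned sequence /nr/ → illicit
fpwu — violates constraint (a): syllable 1 onset /fpw/ has 3 consonants (> 2) → illicit
Licit: swo → 1.

1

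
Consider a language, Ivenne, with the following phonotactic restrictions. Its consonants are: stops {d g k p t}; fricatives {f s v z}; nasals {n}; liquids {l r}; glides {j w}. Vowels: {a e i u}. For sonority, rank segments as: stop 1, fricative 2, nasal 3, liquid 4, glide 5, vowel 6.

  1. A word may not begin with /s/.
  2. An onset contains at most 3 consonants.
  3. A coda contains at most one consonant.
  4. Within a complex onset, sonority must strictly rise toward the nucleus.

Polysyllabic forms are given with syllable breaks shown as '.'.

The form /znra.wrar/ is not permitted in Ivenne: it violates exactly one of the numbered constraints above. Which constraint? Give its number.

/znra.wrar/: syllable 2 onset /wr/: /w/ (glide, 5) → /r/ (liquid, 4) does not rise.
This is a violation of constraint 4: "Within a complex onset, sonority must strictly rise toward the nucleus."
The remaining constraints (1, 2, 3) are satisfied.

4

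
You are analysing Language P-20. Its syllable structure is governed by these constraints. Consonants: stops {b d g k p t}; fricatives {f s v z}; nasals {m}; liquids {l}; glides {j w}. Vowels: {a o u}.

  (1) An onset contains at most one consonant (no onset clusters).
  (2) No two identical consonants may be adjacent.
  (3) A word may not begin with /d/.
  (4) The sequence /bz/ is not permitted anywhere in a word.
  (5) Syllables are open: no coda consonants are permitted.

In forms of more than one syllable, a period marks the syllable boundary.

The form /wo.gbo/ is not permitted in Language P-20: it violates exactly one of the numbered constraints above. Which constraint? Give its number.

1

/wo.gbo/: syllable 2 onset /gb/ has 2 consonants (> 1).
This is a violation of constraint 1: "An onset contains at most one consonant (no onset clusters)."
The remaining constraints (2, 3, 4, 5) are satisfied.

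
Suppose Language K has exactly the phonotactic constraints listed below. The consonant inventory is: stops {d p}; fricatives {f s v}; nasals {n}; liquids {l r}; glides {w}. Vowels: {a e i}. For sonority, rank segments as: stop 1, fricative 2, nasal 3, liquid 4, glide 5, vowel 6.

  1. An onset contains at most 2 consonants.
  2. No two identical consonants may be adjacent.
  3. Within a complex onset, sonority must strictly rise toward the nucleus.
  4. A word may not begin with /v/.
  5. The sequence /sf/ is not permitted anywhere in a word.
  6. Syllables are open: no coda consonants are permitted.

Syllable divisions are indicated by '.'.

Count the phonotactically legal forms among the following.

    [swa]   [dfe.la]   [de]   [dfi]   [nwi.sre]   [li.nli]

6

[swa] — σ1 onset /sw/ (2→5 rises), coda /∅/ ok → phonotactically legal
[dfe.la] — σ1 onset /df/ (1→2 rises), coda /∅/ ok; σ2 onset /l/, coda /∅/ ok → phonotactically legal
[de] — σ1 onset /d/, coda /∅/ ok → phonotactically legal
[dfi] — σ1 onset /df/ (1→2 rises), coda /∅/ ok → phonotactically legal
[nwi.sre] — σ1 onset /nw/ (3→5 rises), coda /∅/ ok; σ2 onset /sr/ (2→4 rises), coda /∅/ ok → phonotactically legal
[li.nli] — σ1 onset /l/, coda /∅/ ok; σ2 onset /nl/ (3→4 rises), coda /∅/ ok → phonotactically legal
Phonotactically legal: [swa], [dfe.la], [de], [dfi], [nwi.sre], [li.nli] → 6.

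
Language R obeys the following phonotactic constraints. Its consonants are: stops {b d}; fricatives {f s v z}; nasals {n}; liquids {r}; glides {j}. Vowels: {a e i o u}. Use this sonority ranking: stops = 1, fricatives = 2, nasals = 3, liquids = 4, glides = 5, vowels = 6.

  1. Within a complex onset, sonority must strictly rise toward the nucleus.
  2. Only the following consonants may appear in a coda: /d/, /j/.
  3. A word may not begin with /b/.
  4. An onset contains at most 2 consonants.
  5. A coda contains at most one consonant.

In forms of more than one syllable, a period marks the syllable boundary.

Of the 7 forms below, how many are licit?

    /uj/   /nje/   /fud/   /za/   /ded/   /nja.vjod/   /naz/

/uj/ — σ1 onset /∅/, coda /j/ ok → licit
/nje/ — σ1 onset /nj/ (3→5 rises), coda /∅/ ok → licit
/fud/ — σ1 onset /f/, coda /d/ ok → licit
/za/ — σ1 onset /z/, coda /∅/ ok → licit
/ded/ — σ1 onset /d/, coda /d/ ok → licit
/nja.vjod/ — σ1 onset /nj/ (3→5 rises), coda /∅/ ok; σ2 onset /vj/ (2→5 rises), coda /d/ ok → licit
/naz/ — violates constraint 2: syllable 1 coda contains /z/, which is not a licensed coda consonant → illicit
Licit: /uj/, /nje/, /fud/, /za/, /ded/, /nja.vjod/ → 6.

6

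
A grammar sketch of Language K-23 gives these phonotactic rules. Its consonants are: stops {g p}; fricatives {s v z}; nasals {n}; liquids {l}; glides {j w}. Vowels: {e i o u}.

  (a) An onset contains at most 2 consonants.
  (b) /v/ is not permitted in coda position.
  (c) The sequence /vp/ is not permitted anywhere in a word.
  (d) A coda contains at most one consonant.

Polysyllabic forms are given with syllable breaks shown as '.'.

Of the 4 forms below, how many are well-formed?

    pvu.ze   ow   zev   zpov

2

pvu.ze — σ1 onset /pv/ (2C), coda /∅/ ok; σ2 onset /z/, coda /∅/ ok → well-formed
ow — σ1 onset /∅/, coda /w/ ok → well-formed
zev — violates constraint (b): syllable 1 coda contains /v/ → ill-formed
zpov — violates constraint (b): syllable 1 coda contains /v/ → ill-formed
Well-formed: pvu.ze, ow → 2.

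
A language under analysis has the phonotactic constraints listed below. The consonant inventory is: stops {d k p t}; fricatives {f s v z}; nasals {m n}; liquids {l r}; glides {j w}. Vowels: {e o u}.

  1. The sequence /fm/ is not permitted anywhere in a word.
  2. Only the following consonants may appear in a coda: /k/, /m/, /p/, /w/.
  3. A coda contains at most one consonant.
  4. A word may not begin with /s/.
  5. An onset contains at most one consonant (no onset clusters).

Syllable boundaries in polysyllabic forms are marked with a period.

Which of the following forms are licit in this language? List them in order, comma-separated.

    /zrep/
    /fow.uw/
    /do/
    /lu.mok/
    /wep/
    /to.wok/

/fow.uw/, /do/, /lu.mok/, /wep/, /to.wok/

/zrep/ — violates constraint 5: syllable 1 onset /zr/ has 2 consonants (> 1) → illicit
/fow.uw/ — σ1 onset /f/, coda /w/ ok; σ2 onset /∅/, coda /w/ ok → licit
/do/ — σ1 onset /d/, coda /∅/ ok → licit
/lu.mok/ — σ1 onset /l/, coda /∅/ ok; σ2 onset /m/, coda /k/ ok → licit
/wep/ — σ1 onset /w/, coda /p/ ok → licit
/to.wok/ — σ1 onset /t/, coda /∅/ ok; σ2 onset /w/, coda /k/ ok → licit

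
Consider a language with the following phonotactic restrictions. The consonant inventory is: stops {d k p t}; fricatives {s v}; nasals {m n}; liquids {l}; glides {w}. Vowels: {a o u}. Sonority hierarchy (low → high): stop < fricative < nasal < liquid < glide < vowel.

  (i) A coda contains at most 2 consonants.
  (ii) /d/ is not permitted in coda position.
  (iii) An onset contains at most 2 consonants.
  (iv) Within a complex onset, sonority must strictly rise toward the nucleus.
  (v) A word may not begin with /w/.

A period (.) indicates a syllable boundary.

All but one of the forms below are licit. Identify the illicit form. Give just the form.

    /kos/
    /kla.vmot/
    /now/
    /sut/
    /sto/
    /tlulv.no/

/sto/

/kos/ — σ1 onset /k/, coda /s/ ok → licit
/kla.vmot/ — σ1 onset /kl/ (1→4 rises), coda /∅/ ok; σ2 onset /vm/ (2→3 rises), coda /t/ ok → licit
/now/ — σ1 onset /n/, coda /w/ ok → licit
/sut/ — σ1 onset /s/, coda /t/ ok → licit
/sto/ — violates constraint (iv): syllable 1 onset /st/: /s/ (fricative, 2) → /t/ (stop, 1) does not rise → illicit
/tlulv.no/ — σ1 onset /tl/ (1→4 rises), coda /lv/ (2C) ok; σ2 onset /n/, coda /∅/ ok → licit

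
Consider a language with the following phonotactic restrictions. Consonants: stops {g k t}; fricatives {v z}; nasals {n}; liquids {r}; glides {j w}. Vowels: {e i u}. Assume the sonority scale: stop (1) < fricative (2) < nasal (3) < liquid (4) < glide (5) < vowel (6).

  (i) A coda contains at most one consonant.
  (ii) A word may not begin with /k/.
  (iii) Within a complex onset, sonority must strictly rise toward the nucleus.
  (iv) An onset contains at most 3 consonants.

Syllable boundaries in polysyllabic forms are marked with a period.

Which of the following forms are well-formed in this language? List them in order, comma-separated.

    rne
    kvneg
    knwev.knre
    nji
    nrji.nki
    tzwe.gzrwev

rne — violates constraint (iii): syllable 1 onset /rn/: /r/ (liquid, 4) → /n/ (nasal, 3) does not rise → ill-formed
kvneg — violates constraint (ii): word begins with /k/ → ill-formed
knwev.knre — violates constraint (ii): word begins with /k/ → ill-formed
nji — σ1 onset /nj/ (3→5 rises), coda /∅/ ok → well-formed
nrji.nki — violates constraint (iii): syllable 2 onset /nk/: /n/ (nasal, 3) → /k/ (stop, 1) does not rise → ill-formed
tzwe.gzrwev — violates constraint (iv): syllable 2 onset /gzrw/ has 4 consonants (> 3) → ill-formed

nji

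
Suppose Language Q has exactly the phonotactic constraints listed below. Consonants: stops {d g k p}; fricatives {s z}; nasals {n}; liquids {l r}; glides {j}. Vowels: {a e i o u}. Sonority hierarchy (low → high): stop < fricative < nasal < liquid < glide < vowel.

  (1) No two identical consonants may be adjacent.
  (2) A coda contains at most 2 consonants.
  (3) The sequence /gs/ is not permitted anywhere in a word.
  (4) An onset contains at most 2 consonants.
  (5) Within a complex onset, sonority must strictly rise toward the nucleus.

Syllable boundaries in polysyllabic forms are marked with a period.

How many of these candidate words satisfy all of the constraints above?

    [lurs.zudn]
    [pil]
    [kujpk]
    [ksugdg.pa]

[lurs.zudn] — σ1 onset /l/, coda /rs/ (2C) ok; σ2 onset /z/, coda /dn/ (2C) ok → licit
[pil] — σ1 onset /p/, coda /l/ ok → licit
[kujpk] — violates constraint 2: syllable 1 coda /jpk/ has 3 consonants (> 2) → illicit
[ksugdg.pa] — violates constraint 2: syllable 1 coda /gdg/ has 3 consonants (> 2) → illicit
Licit: [lurs.zudn], [pil] → 2.

2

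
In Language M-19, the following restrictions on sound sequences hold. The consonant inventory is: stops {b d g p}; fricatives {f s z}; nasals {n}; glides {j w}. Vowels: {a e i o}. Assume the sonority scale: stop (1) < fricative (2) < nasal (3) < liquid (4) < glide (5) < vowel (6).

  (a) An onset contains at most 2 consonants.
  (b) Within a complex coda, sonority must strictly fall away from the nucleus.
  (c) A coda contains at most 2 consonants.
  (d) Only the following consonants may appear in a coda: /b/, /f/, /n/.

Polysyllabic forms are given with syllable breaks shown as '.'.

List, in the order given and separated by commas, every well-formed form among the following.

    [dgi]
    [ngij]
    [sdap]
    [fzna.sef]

[dgi]

[dgi] — σ1 onset /dg/ (2C), coda /∅/ ok → well-formed
[ngij] — violates constraint (d): syllable 1 coda contains /j/, which is not a licensed coda consonant → ill-formed
[sdap] — violates constraint (d): syllable 1 coda contains /p/, which is not a licensed coda consonant → ill-formed
[fzna.sef] — violates constraint (a): syllable 1 onset /fzn/ has 3 consonants (> 2) → ill-formed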